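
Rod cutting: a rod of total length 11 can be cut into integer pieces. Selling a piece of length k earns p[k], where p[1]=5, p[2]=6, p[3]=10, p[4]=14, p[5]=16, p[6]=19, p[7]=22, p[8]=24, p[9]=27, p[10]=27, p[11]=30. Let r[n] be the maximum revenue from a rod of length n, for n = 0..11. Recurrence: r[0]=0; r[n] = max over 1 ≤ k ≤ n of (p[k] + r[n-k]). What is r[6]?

30

   n    0    1    2    3    4    5    6    7    8    9   10   11
r[n]    0    5   10   15   20   25   30   35   40   45   50   55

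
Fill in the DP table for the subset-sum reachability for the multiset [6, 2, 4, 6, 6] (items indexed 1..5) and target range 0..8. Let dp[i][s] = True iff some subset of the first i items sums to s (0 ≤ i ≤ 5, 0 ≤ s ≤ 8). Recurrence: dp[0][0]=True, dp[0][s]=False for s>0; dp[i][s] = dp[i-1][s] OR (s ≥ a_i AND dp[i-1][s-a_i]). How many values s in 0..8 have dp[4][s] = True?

i\s   0   1   2   3   4   5   6   7   8
  0   T   F   F   F   F   F   F   F   F
  1   T   F   F   F   F   F   T   F   F
  2   T   F   T   F   F   F   T   F   T
  3   T   F   T   F   T   F   T   F   T
  4   T   F   T   F   T   F   T   F   T
  5   T   F   T   F   T   F   T   F   T

5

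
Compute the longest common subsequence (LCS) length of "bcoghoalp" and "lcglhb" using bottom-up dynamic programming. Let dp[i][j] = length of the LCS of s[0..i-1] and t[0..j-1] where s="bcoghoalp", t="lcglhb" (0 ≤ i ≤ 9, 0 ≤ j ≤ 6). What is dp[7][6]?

3

   ''  l  c  g  l  h  b
''  0  0  0  0  0  0  0
 b  0  0  0  0  0  0  1
 c  0  0  1  1  1  1  1
 o  0  0  1  1  1  1  1
 g  0  0  1  2  2  2  2
 h  0  0  1  2  2  3  3
 o  0  0  1  2  2  3  3
 a  0  0  1  2  2  3  3
 l  0  1  1  2  3  3  3
 p  0  1  1  2  3  3  3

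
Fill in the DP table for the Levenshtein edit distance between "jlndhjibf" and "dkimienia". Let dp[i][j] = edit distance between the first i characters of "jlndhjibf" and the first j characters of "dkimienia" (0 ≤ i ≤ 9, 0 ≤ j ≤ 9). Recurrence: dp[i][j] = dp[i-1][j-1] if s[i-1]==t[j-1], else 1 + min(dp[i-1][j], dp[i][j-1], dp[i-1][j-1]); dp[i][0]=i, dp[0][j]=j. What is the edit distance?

   ''  d  k  i  m  i  e  n  i  a
''  0  1  2  3  4  5  6  7  8  9
 j  1  1  2  3  4  5  6  7  8  9
 l  2  2  2  3  4  5  6  7  8  9
 n  3  3  3  3  4  5  6  6  7  8
 d  4  3  4  4  4  5  6  7  7  8
 h  5  4  4  5  5  5  6  7  8  8
 j  6  5  5  5  6  6  6  7  8  9
 i  7  6  6  5  6  6  7  7  7  8
 b  8  7  7  6  6  7  7  8  8  8
 f  9  8  8  7  7  7  8  8  9  9

9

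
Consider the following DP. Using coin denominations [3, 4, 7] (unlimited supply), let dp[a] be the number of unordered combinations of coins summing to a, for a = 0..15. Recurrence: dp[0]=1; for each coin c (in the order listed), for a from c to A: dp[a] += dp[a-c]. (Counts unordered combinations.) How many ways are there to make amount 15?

after  coin     0     1     2     3     4     5     6     7     8     9    10    11    12    13    14    15
          3     1     0     0     1     0     0     1     0     0     1     0     0     1     0     0     1
          4     1     0     0     1     1     0     1     1     1     1     1     1     2     1     1     2
          7     1     0     0     1     1     0     1     2     1     1     2     2     2     2     3     3

3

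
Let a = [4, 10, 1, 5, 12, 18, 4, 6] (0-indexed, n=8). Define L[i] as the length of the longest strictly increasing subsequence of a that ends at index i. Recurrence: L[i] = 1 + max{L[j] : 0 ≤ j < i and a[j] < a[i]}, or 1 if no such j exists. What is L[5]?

   i    0    1    2    3    4    5    6    7
a[i]    4   10    1    5   12   18    4    6
L[i]    1    2    1    2    3    4    2    3

4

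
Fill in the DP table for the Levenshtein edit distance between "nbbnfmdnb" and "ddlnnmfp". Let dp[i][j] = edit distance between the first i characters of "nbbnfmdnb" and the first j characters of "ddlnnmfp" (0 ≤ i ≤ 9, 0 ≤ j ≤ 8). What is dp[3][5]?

5

   ''  d  d  l  n  n  m  f  p
''  0  1  2  3  4  5  6  7  8
 n  1  1  2  3  3  4  5  6  7
 b  2  2  2  3  4  4  5  6  7
 b  3  3  3  3  4  5  5  6  7
 n  4  4  4  4  3  4  5  6  7
 f  5  5  5  5  4  4  5  5  6
 m  6  6  6  6  5  5  4  5  6
 d  7  6  6  7  6  6  5  5  6
 n  8  7  7  7  7  6  6  6  6
 b  9  8  8  8  8  7  7  7  7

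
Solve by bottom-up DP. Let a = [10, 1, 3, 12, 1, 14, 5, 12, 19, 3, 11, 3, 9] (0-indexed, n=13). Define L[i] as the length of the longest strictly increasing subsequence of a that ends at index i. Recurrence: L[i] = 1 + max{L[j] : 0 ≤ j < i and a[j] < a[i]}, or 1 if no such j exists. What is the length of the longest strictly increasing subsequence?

   i    0    1    2    3    4    5    6    7    8    9   10   11   12
a[i]   10    1    3   12    1   14    5   12   19    3   11    3    9
L[i]    1    1    2    3    1    4    3    4    5    2    4    2    4

5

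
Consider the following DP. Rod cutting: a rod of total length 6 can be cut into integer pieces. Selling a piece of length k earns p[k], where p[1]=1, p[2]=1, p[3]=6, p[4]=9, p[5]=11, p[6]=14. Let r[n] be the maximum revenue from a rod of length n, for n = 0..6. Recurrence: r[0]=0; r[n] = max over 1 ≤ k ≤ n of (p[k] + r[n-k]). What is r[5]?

   n    0    1    2    3    4    5    6
r[n]    0    1    2    6    9   11   14

11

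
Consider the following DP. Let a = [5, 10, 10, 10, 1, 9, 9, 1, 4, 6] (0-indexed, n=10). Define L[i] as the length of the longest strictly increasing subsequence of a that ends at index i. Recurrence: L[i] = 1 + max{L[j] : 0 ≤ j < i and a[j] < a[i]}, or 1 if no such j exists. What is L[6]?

   i    0    1    2    3    4    5    6    7    8    9
a[i]    5   10   10   10    1    9    9    1    4    6
L[i]    1    2    2    2    1    2    2    1    2    3

2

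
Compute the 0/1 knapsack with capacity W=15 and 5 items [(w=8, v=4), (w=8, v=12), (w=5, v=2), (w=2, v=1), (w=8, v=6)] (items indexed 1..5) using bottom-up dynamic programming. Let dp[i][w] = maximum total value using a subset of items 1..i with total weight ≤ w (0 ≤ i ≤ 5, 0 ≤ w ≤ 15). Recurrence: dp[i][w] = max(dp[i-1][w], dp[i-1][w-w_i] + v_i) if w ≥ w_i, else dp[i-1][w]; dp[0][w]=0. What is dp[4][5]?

i\w   0   1   2   3   4   5   6   7   8   9  10  11  12  13  14  15
  0   0   0   0   0   0   0   0   0   0   0   0   0   0   0   0   0
  1   0   0   0   0   0   0   0   0   4   4   4   4   4   4   4   4
  2   0   0   0   0   0   0   0   0  12  12  12  12  12  12  12  12
  3   0   0   0   0   0   2   2   2  12  12  12  12  12  14  14  14
  4   0   0   1   1   1   2   2   3  12  12  13  13  13  14  14  15
  5   0   0   1   1   1   2   2   3  12  12  13  13  13  14  14  15

2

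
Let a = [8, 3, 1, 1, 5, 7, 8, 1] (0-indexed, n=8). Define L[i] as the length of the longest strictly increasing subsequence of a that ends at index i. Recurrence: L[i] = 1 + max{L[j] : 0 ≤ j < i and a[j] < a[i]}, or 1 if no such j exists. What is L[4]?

2

   i    0    1    2    3    4    5    6    7
a[i]    8    3    1    1    5    7    8    1
L[i]    1    1    1    1    2    3    4    1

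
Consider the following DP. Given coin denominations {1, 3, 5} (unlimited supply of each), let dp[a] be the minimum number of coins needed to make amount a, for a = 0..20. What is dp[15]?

3

 a  0  1  2  3  4  5  6  7  8  9 10 11 12 13 14 15 16 17 18 19 20
dp  0  1  2  1  2  1  2  3  2  3  2  3  4  3  4  3  4  5  4  5  4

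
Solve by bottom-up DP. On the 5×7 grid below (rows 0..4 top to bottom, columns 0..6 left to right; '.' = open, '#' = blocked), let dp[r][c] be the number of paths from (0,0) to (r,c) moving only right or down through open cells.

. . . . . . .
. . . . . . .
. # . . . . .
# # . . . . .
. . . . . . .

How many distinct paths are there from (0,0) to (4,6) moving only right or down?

r\c   0   1   2   3   4   5   6
  0   1   1   1   1   1   1   1
  1   1   2   3   4   5   6   7
  2   1   0   3   7  12  18  25
  3   0   0   3  10  22  40  65
  4   0   0   3  13  35  75 140

140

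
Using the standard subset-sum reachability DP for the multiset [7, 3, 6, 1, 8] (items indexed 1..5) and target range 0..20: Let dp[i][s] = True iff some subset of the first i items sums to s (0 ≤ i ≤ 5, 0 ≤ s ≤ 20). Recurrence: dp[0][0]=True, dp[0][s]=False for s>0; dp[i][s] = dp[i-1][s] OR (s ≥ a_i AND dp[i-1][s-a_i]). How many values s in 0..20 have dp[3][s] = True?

i\s   0   1   2   3   4   5   6   7   8   9  10  11  12  13  14  15  16  17  18  19  20
  0   T   F   F   F   F   F   F   F   F   F   F   F   F   F   F   F   F   F   F   F   F
  1   T   F   F   F   F   F   F   T   F   F   F   F   F   F   F   F   F   F   F   F   F
  2   T   F   F   T   F   F   F   T   F   F   T   F   F   F   F   F   F   F   F   F   F
  3   T   F   F   T   F   F   T   T   F   T   T   F   F   T   F   F   T   F   F   F   F
  4   T   T   F   T   T   F   T   T   T   T   T   T   F   T   T   F   T   T   F   F   F
  5   T   T   F   T   T   F   T   T   T   T   T   T   T   T   T   T   T   T   T   T   F

8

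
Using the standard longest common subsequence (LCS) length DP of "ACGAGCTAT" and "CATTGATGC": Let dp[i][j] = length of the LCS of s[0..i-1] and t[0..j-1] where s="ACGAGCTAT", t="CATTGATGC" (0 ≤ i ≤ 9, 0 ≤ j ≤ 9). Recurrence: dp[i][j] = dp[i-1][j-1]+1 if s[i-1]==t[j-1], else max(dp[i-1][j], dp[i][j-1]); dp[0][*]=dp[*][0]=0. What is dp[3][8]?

2

   ''  C  A  T  T  G  A  T  G  C
''  0  0  0  0  0  0  0  0  0  0
 A  0  0  1  1  1  1  1  1  1  1
 C  0  1  1  1  1  1  1  1  1  2
 G  0  1  1  1  1  2  2  2  2  2
 A  0  1  2  2  2  2  3  3  3  3
 G  0  1  2  2  2  3  3  3  4  4
 C  0  1  2  2  2  3  3  3  4  5
 T  0  1  2  3  3  3  3  4  4  5
 A  0  1  2  3  3  3  4  4  4  5
 T  0  1  2  3  4  4  4  5  5  5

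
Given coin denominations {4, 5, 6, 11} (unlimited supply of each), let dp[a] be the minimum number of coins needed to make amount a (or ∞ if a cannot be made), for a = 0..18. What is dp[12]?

 a  0  1  2  3  4  5  6  7  8  9 10 11 12 13 14 15 16 17 18
dp  0  -  -  -  1  1  1  -  2  2  2  1  2  3  3  2  2  2  3
(- denotes ∞ / unreachable)

2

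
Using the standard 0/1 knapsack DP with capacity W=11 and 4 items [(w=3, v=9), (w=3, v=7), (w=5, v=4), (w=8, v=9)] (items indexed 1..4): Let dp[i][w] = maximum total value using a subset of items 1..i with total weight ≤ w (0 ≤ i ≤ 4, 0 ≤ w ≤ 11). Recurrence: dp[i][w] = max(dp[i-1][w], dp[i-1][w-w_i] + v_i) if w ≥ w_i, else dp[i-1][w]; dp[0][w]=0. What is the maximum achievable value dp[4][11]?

20

i\w   0   1   2   3   4   5   6   7   8   9  10  11
  0   0   0   0   0   0   0   0   0   0   0   0   0
  1   0   0   0   9   9   9   9   9   9   9   9   9
  2   0   0   0   9   9   9  16  16  16  16  16  16
  3   0   0   0   9   9   9  16  16  16  16  16  20
  4   0   0   0   9   9   9  16  16  16  16  16  20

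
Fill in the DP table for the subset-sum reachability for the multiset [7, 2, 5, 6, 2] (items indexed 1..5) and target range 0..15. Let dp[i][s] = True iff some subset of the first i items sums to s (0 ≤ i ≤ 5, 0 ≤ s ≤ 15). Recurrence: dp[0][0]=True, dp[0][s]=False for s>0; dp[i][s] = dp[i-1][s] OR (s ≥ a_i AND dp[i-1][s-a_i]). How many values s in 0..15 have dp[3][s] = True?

i\s   0   1   2   3   4   5   6   7   8   9  10  11  12  13  14  15
  0   T   F   F   F   F   F   F   F   F   F   F   F   F   F   F   F
  1   T   F   F   F   F   F   F   T   F   F   F   F   F   F   F   F
  2   T   F   T   F   F   F   F   T   F   T   F   F   F   F   F   F
  3   T   F   T   F   F   T   F   T   F   T   F   F   T   F   T   F
  4   T   F   T   F   F   T   T   T   T   T   F   T   T   T   T   T
  5   T   F   T   F   T   T   T   T   T   T   T   T   T   T   T   T

7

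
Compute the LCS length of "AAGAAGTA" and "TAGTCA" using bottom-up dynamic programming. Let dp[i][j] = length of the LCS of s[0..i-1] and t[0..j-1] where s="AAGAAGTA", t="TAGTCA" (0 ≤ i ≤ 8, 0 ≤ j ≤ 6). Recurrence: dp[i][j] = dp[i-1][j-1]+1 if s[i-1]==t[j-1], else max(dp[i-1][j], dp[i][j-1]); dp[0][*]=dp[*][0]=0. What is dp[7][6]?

3

   ''  T  A  G  T  C  A
''  0  0  0  0  0  0  0
 A  0  0  1  1  1  1  1
 A  0  0  1  1  1  1  2
 G  0  0  1  2  2  2  2
 A  0  0  1  2  2  2  3
 A  0  0  1  2  2  2  3
 G  0  0  1  2  2  2  3
 T  0  1  1  2  3  3  3
 A  0  1  2  2  3  3  4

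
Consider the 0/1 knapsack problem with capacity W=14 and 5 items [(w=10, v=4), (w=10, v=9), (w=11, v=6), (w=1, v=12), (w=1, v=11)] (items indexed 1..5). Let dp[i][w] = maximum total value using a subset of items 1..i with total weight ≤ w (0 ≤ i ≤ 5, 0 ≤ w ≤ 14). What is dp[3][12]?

9

i\w   0   1   2   3   4   5   6   7   8   9  10  11  12  13  14
  0   0   0   0   0   0   0   0   0   0   0   0   0   0   0   0
  1   0   0   0   0   0   0   0   0   0   0   4   4   4   4   4
  2   0   0   0   0   0   0   0   0   0   0   9   9   9   9   9
  3   0   0   0   0   0   0   0   0   0   0   9   9   9   9   9
  4   0  12  12  12  12  12  12  12  12  12  12  21  21  21  21
  5   0  12  23  23  23  23  23  23  23  23  23  23  32  32  32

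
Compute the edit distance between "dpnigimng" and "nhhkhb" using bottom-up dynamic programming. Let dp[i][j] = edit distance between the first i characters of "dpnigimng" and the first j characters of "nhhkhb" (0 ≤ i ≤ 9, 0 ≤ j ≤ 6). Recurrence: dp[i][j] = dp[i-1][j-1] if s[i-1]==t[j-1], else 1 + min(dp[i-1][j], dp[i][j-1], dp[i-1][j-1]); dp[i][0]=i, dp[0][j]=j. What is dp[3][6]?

6

   ''  n  h  h  k  h  b
''  0  1  2  3  4  5  6
 d  1  1  2  3  4  5  6
 p  2  2  2  3  4  5  6
 n  3  2  3  3  4  5  6
 i  4  3  3  4  4  5  6
 g  5  4  4  4  5  5  6
 i  6  5  5  5  5  6  6
 m  7  6  6  6  6  6  7
 n  8  7  7  7  7  7  7
 g  9  8  8  8  8  8  8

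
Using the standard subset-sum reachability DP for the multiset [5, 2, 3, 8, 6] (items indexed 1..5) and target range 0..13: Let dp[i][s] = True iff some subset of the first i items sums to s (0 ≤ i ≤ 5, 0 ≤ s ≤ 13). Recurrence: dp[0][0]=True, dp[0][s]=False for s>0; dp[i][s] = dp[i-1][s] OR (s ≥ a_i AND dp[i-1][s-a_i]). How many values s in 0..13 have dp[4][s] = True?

9

i\s   0   1   2   3   4   5   6   7   8   9  10  11  12  13
  0   T   F   F   F   F   F   F   F   F   F   F   F   F   F
  1   T   F   F   F   F   T   F   F   F   F   F   F   F   F
  2   T   F   T   F   F   T   F   T   F   F   F   F   F   F
  3   T   F   T   T   F   T   F   T   T   F   T   F   F   F
  4   T   F   T   T   F   T   F   T   T   F   T   T   F   T
  5   T   F   T   T   F   T   T   T   T   T   T   T   F   T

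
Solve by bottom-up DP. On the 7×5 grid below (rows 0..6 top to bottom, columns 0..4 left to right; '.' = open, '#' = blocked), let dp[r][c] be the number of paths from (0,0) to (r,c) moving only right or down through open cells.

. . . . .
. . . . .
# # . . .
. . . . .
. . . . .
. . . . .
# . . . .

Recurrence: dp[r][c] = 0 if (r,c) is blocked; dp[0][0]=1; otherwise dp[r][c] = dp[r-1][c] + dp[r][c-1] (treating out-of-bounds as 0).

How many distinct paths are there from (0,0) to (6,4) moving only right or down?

70

r\c   0   1   2   3   4
  0   1   1   1   1   1
  1   1   2   3   4   5
  2   0   0   3   7  12
  3   0   0   3  10  22
  4   0   0   3  13  35
  5   0   0   3  16  51
  6   0   0   3  19  70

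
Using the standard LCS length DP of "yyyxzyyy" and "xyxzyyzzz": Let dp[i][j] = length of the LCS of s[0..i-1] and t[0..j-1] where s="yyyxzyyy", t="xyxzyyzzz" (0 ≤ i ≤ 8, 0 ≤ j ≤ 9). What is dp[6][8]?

   ''  x  y  x  z  y  y  z  z  z
''  0  0  0  0  0  0  0  0  0  0
 y  0  0  1  1  1  1  1  1  1  1
 y  0  0  1  1  1  2  2  2  2  2
 y  0  0  1  1  1  2  3  3  3  3
 x  0  1  1  2  2  2  3  3  3  3
 z  0  1  1  2  3  3  3  4  4  4
 y  0  1  2  2  3  4  4  4  4  4
 y  0  1  2  2  3  4  5  5  5  5
 y  0  1  2  2  3  4  5  5  5  5

4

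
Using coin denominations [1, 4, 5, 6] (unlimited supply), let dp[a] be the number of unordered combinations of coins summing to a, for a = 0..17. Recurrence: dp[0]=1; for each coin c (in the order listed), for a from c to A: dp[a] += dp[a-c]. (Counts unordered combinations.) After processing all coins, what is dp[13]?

12

after  coin     0     1     2     3     4     5     6     7     8     9    10    11    12    13    14    15    16    17
          1     1     1     1     1     1     1     1     1     1     1     1     1     1     1     1     1     1     1
          4     1     1     1     1     2     2     2     2     3     3     3     3     4     4     4     4     5     5
          5     1     1     1     1     2     3     3     3     4     5     6     6     7     8     9    10    11    12
          6     1     1     1     1     2     3     4     4     5     6     8     9    11    12    14    16    19    21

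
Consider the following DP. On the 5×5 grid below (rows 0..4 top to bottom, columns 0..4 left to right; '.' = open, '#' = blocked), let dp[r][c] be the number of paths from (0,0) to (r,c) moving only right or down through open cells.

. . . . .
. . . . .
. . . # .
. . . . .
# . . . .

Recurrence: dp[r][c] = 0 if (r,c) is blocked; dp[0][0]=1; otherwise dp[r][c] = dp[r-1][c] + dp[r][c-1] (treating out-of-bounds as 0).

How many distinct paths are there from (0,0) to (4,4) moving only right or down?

39

r\c   0   1   2   3   4
  0   1   1   1   1   1
  1   1   2   3   4   5
  2   1   3   6   0   5
  3   1   4  10  10  15
  4   0   4  14  24  39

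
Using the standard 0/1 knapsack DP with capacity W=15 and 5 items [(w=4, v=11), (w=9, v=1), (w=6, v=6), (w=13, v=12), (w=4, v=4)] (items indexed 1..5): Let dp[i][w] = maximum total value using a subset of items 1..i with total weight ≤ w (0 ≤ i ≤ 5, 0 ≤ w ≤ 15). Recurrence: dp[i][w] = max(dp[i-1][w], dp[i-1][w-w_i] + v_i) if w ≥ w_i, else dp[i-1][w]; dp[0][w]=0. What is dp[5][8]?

i\w   0   1   2   3   4   5   6   7   8   9  10  11  12  13  14  15
  0   0   0   0   0   0   0   0   0   0   0   0   0   0   0   0   0
  1   0   0   0   0  11  11  11  11  11  11  11  11  11  11  11  11
  2   0   0   0   0  11  11  11  11  11  11  11  11  11  12  12  12
  3   0   0   0   0  11  11  11  11  11  11  17  17  17  17  17  17
  4   0   0   0   0  11  11  11  11  11  11  17  17  17  17  17  17
  5   0   0   0   0  11  11  11  11  15  15  17  17  17  17  21  21

15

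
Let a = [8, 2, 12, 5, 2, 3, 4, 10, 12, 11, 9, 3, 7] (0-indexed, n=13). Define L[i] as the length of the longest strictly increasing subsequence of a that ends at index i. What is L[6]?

3

   i    0    1    2    3    4    5    6    7    8    9   10   11   12
a[i]    8    2   12    5    2    3    4   10   12   11    9    3    7
L[i]    1    1    2    2    1    2    3    4    5    5    4    2    4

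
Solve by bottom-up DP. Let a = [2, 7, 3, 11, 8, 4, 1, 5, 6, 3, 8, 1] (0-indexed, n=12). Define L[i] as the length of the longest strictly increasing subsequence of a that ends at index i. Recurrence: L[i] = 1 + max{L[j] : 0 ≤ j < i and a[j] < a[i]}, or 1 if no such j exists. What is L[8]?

5

   i    0    1    2    3    4    5    6    7    8    9   10   11
a[i]    2    7    3   11    8    4    1    5    6    3    8    1
L[i]    1    2    2    3    3    3    1    4    5    2    6    1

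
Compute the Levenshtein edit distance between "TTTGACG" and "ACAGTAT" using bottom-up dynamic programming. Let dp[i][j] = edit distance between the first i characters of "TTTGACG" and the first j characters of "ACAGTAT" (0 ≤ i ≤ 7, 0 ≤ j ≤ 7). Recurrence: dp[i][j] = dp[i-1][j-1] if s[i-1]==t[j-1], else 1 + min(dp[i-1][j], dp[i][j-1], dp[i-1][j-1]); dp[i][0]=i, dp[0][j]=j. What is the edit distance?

6

   ''  A  C  A  G  T  A  T
''  0  1  2  3  4  5  6  7
 T  1  1  2  3  4  4  5  6
 T  2  2  2  3  4  4  5  5
 T  3  3  3  3  4  4  5  5
 G  4  4  4  4  3  4  5  6
 A  5  4  5  4  4  4  4  5
 C  6  5  4  5  5  5  5  5
 G  7  6  5  5  5  6  6  6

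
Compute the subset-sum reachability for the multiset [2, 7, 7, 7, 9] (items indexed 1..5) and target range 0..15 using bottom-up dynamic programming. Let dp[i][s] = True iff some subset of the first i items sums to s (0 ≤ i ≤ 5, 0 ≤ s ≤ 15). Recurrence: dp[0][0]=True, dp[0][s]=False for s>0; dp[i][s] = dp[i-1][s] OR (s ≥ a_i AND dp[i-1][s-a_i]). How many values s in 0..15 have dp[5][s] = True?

6

i\s   0   1   2   3   4   5   6   7   8   9  10  11  12  13  14  15
  0   T   F   F   F   F   F   F   F   F   F   F   F   F   F   F   F
  1   T   F   T   F   F   F   F   F   F   F   F   F   F   F   F   F
  2   T   F   T   F   F   F   F   T   F   T   F   F   F   F   F   F
  3   T   F   T   F   F   F   F   T   F   T   F   F   F   F   T   F
  4   T   F   T   F   F   F   F   T   F   T   F   F   F   F   T   F
  5   T   F   T   F   F   F   F   T   F   T   F   T   F   F   T   F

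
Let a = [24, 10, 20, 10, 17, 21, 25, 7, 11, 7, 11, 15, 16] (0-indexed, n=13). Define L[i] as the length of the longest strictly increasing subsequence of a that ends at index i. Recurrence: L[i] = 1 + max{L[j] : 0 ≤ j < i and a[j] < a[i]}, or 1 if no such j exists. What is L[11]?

   i    0    1    2    3    4    5    6    7    8    9   10   11   12
a[i]   24   10   20   10   17   21   25    7   11    7   11   15   16
L[i]    1    1    2    1    2    3    4    1    2    1    2    3    4

3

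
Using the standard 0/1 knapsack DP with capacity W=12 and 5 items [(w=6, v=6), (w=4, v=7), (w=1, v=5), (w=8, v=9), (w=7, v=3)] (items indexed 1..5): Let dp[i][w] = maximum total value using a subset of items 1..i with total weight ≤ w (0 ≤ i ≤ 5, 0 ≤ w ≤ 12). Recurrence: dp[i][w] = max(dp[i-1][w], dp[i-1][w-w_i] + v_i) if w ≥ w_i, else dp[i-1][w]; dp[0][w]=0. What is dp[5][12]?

18

i\w   0   1   2   3   4   5   6   7   8   9  10  11  12
  0   0   0   0   0   0   0   0   0   0   0   0   0   0
  1   0   0   0   0   0   0   6   6   6   6   6   6   6
  2   0   0   0   0   7   7   7   7   7   7  13  13  13
  3   0   5   5   5   7  12  12  12  12  12  13  18  18
  4   0   5   5   5   7  12  12  12  12  14  14  18  18
  5   0   5   5   5   7  12  12  12  12  14  14  18  18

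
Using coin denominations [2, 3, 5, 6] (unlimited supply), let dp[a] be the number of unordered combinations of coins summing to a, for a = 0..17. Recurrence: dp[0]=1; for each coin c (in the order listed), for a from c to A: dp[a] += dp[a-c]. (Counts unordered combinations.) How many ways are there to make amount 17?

14

after  coin     0     1     2     3     4     5     6     7     8     9    10    11    12    13    14    15    16    17
          2     1     0     1     0     1     0     1     0     1     0     1     0     1     0     1     0     1     0
          3     1     0     1     1     1     1     2     1     2     2     2     2     3     2     3     3     3     3
          5     1     0     1     1     1     2     2     2     3     3     4     4     5     5     6     7     7     8
          6     1     0     1     1     1     2     3     2     4     4     5     6     8     7    10    11    12    14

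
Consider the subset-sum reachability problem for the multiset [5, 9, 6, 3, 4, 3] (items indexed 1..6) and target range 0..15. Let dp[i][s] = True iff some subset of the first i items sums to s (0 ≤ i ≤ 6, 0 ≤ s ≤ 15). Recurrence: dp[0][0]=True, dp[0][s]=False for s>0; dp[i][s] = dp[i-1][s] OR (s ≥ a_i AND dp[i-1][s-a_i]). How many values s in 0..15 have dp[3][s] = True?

i\s   0   1   2   3   4   5   6   7   8   9  10  11  12  13  14  15
  0   T   F   F   F   F   F   F   F   F   F   F   F   F   F   F   F
  1   T   F   F   F   F   T   F   F   F   F   F   F   F   F   F   F
  2   T   F   F   F   F   T   F   F   F   T   F   F   F   F   T   F
  3   T   F   F   F   F   T   T   F   F   T   F   T   F   F   T   T
  4   T   F   F   T   F   T   T   F   T   T   F   T   T   F   T   T
  5   T   F   F   T   T   T   T   T   T   T   T   T   T   T   T   T
  6   T   F   F   T   T   T   T   T   T   T   T   T   T   T   T   T

7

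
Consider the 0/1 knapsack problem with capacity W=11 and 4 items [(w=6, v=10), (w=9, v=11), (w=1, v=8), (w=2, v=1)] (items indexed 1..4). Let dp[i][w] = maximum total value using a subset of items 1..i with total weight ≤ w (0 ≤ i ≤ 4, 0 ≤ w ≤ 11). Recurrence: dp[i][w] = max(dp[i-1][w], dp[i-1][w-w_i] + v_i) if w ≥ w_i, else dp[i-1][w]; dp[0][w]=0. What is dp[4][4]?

i\w   0   1   2   3   4   5   6   7   8   9  10  11
  0   0   0   0   0   0   0   0   0   0   0   0   0
  1   0   0   0   0   0   0  10  10  10  10  10  10
  2   0   0   0   0   0   0  10  10  10  11  11  11
  3   0   8   8   8   8   8  10  18  18  18  19  19
  4   0   8   8   9   9   9  10  18  18  19  19  19

9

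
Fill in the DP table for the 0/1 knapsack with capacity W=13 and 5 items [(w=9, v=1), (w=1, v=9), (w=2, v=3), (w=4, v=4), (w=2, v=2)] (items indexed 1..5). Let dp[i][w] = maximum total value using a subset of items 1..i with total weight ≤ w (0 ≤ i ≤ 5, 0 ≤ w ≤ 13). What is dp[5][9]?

18

i\w   0   1   2   3   4   5   6   7   8   9  10  11  12  13
  0   0   0   0   0   0   0   0   0   0   0   0   0   0   0
  1   0   0   0   0   0   0   0   0   0   1   1   1   1   1
  2   0   9   9   9   9   9   9   9   9   9  10  10  10  10
  3   0   9   9  12  12  12  12  12  12  12  12  12  13  13
  4   0   9   9  12  12  13  13  16  16  16  16  16  16  16
  5   0   9   9  12  12  14  14  16  16  18  18  18  18  18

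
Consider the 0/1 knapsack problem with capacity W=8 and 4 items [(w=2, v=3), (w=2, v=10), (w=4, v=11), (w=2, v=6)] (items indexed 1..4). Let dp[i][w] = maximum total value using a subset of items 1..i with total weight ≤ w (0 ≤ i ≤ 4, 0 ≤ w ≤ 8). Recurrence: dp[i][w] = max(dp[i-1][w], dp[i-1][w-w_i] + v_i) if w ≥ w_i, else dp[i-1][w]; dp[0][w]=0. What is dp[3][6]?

21

i\w   0   1   2   3   4   5   6   7   8
  0   0   0   0   0   0   0   0   0   0
  1   0   0   3   3   3   3   3   3   3
  2   0   0  10  10  13  13  13  13  13
  3   0   0  10  10  13  13  21  21  24
  4   0   0  10  10  16  16  21  21  27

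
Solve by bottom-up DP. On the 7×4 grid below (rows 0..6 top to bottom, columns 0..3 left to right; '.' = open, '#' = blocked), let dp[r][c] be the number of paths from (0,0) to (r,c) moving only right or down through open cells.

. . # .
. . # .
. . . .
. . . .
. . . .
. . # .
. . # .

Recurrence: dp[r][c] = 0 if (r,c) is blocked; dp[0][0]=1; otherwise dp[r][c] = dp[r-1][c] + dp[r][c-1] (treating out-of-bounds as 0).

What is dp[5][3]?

22

r\c   0   1   2   3
  0   1   1   0   0
  1   1   2   0   0
  2   1   3   3   3
  3   1   4   7  10
  4   1   5  12  22
  5   1   6   0  22
  6   1   7   0  22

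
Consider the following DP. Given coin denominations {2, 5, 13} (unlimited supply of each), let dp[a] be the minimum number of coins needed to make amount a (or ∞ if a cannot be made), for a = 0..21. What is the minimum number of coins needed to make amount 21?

 a  0  1  2  3  4  5  6  7  8  9 10 11 12 13 14 15 16 17 18 19 20 21
dp  0  -  1  -  2  1  3  2  4  3  2  4  3  1  4  2  5  3  2  4  3  5
(- denotes ∞ / unreachable)

5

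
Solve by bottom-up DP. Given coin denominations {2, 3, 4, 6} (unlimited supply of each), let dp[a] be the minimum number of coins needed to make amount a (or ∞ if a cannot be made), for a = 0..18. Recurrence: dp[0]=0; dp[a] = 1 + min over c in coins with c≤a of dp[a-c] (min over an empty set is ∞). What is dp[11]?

3

 a  0  1  2  3  4  5  6  7  8  9 10 11 12 13 14 15 16 17 18
dp  0  -  1  1  1  2  1  2  2  2  2  3  2  3  3  3  3  4  3
(- denotes ∞ / unreachable)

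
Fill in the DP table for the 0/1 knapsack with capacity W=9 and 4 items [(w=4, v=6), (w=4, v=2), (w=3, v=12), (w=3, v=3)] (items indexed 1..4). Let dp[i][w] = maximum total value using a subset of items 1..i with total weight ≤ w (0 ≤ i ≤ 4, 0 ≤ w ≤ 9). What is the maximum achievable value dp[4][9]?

18

i\w   0   1   2   3   4   5   6   7   8   9
  0   0   0   0   0   0   0   0   0   0   0
  1   0   0   0   0   6   6   6   6   6   6
  2   0   0   0   0   6   6   6   6   8   8
  3   0   0   0  12  12  12  12  18  18  18
  4   0   0   0  12  12  12  15  18  18  18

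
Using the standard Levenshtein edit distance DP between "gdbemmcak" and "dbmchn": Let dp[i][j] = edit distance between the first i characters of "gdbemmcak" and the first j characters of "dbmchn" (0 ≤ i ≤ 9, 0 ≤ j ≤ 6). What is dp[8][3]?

   ''  d  b  m  c  h  n
''  0  1  2  3  4  5  6
 g  1  1  2  3  4  5  6
 d  2  1  2  3  4  5  6
 b  3  2  1  2  3  4  5
 e  4  3  2  2  3  4  5
 m  5  4  3  2  3  4  5
 m  6  5  4  3  3  4  5
 c  7  6  5  4  3  4  5
 a  8  7  6  5  4  4  5
 k  9  8  7  6  5  5  5

5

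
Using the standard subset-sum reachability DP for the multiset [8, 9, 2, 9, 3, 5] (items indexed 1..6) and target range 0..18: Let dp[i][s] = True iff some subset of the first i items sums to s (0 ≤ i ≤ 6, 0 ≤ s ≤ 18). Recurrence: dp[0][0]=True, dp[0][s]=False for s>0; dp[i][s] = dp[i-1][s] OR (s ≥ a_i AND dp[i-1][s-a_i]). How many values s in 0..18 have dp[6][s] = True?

16

i\s   0   1   2   3   4   5   6   7   8   9  10  11  12  13  14  15  16  17  18
  0   T   F   F   F   F   F   F   F   F   F   F   F   F   F   F   F   F   F   F
  1   T   F   F   F   F   F   F   F   T   F   F   F   F   F   F   F   F   F   F
  2   T   F   F   F   F   F   F   F   T   T   F   F   F   F   F   F   F   T   F
  3   T   F   T   F   F   F   F   F   T   T   T   T   F   F   F   F   F   T   F
  4   T   F   T   F   F   F   F   F   T   T   T   T   F   F   F   F   F   T   T
  5   T   F   T   T   F   T   F   F   T   T   T   T   T   T   T   F   F   T   T
  6   T   F   T   T   F   T   F   T   T   T   T   T   T   T   T   T   T   T   T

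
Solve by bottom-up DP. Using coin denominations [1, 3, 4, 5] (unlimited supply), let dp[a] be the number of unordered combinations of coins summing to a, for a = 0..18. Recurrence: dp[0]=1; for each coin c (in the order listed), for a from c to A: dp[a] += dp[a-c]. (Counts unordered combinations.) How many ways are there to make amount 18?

40

after  coin     0     1     2     3     4     5     6     7     8     9    10    11    12    13    14    15    16    17    18
          1     1     1     1     1     1     1     1     1     1     1     1     1     1     1     1     1     1     1     1
          3     1     1     1     2     2     2     3     3     3     4     4     4     5     5     5     6     6     6     7
          4     1     1     1     2     3     3     4     5     6     7     8     9    11    12    13    15    17    18    20
          5     1     1     1     2     3     4     5     6     8    10    12    14    17    20    23    27    31    35    40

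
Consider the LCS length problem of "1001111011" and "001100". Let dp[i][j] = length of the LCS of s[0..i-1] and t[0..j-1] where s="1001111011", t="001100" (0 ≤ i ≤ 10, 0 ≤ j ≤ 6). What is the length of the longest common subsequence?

5

   ''  0  0  1  1  0  0
''  0  0  0  0  0  0  0
 1  0  0  0  1  1  1  1
 0  0  1  1  1  1  2  2
 0  0  1  2  2  2  2  3
 1  0  1  2  3  3  3  3
 1  0  1  2  3  4  4  4
 1  0  1  2  3  4  4  4
 1  0  1  2  3  4  4  4
 0  0  1  2  3  4  5  5
 1  0  1  2  3  4  5  5
 1  0  1  2  3  4  5  5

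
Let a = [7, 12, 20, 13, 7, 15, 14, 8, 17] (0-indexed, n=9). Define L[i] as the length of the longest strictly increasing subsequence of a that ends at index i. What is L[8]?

5

   i    0    1    2    3    4    5    6    7    8
a[i]    7   12   20   13    7   15   14    8   17
L[i]    1    2    3    3    1    4    4    2    5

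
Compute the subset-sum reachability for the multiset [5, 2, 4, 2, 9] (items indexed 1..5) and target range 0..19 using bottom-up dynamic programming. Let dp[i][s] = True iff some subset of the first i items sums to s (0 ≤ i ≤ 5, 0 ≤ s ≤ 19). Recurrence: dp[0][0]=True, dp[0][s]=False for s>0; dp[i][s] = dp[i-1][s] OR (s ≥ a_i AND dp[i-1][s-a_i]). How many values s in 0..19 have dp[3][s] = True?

i\s   0   1   2   3   4   5   6   7   8   9  10  11  12  13  14  15  16  17  18  19
  0   T   F   F   F   F   F   F   F   F   F   F   F   F   F   F   F   F   F   F   F
  1   T   F   F   F   F   T   F   F   F   F   F   F   F   F   F   F   F   F   F   F
  2   T   F   T   F   F   T   F   T   F   F   F   F   F   F   F   F   F   F   F   F
  3   T   F   T   F   T   T   T   T   F   T   F   T   F   F   F   F   F   F   F   F
  4   T   F   T   F   T   T   T   T   T   T   F   T   F   T   F   F   F   F   F   F
  5   T   F   T   F   T   T   T   T   T   T   F   T   F   T   T   T   T   T   T   F

8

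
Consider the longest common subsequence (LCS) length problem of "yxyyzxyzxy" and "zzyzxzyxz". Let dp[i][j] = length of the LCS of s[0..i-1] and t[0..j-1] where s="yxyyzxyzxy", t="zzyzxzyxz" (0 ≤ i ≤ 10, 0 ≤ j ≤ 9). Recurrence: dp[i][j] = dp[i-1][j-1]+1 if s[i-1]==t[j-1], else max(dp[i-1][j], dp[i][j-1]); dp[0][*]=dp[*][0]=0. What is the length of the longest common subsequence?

   ''  z  z  y  z  x  z  y  x  z
''  0  0  0  0  0  0  0  0  0  0
 y  0  0  0  1  1  1  1  1  1  1
 x  0  0  0  1  1  2  2  2  2  2
 y  0  0  0  1  1  2  2  3  3  3
 y  0  0  0  1  1  2  2  3  3  3
 z  0  1  1  1  2  2  3  3  3  4
 x  0  1  1  1  2  3  3  3  4  4
 y  0  1  1  2  2  3  3  4  4  4
 z  0  1  2  2  3  3  4  4  4  5
 x  0  1  2  2  3  4  4  4  5  5
 y  0  1  2  3  3  4  4  5  5  5

5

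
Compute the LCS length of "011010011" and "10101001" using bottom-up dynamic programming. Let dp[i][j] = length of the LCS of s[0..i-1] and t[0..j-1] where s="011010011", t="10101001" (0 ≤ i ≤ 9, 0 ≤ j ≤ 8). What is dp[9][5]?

   ''  1  0  1  0  1  0  0  1
''  0  0  0  0  0  0  0  0  0
 0  0  0  1  1  1  1  1  1  1
 1  0  1  1  2  2  2  2  2  2
 1  0  1  1  2  2  3  3  3  3
 0  0  1  2  2  3  3  4  4  4
 1  0  1  2  3  3  4  4  4  5
 0  0  1  2  3  4  4  5  5  5
 0  0  1  2  3  4  4  5  6  6
 1  0  1  2  3  4  5  5  6  7
 1  0  1  2  3  4  5  5  6  7

5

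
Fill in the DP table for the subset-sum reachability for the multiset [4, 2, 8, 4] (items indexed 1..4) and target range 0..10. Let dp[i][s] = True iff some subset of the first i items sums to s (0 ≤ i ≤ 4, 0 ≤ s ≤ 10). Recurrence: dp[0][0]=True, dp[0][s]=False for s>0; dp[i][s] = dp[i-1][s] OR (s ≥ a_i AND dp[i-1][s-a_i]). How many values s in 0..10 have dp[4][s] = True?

i\s   0   1   2   3   4   5   6   7   8   9  10
  0   T   F   F   F   F   F   F   F   F   F   F
  1   T   F   F   F   T   F   F   F   F   F   F
  2   T   F   T   F   T   F   T   F   F   F   F
  3   T   F   T   F   T   F   T   F   T   F   T
  4   T   F   T   F   T   F   T   F   T   F   T

6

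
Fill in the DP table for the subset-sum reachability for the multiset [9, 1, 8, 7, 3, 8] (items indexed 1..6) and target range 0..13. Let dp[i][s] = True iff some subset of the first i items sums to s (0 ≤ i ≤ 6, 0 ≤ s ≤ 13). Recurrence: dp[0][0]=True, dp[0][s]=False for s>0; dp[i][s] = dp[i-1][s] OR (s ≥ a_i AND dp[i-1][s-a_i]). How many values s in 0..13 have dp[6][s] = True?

i\s   0   1   2   3   4   5   6   7   8   9  10  11  12  13
  0   T   F   F   F   F   F   F   F   F   F   F   F   F   F
  1   T   F   F   F   F   F   F   F   F   T   F   F   F   F
  2   T   T   F   F   F   F   F   F   F   T   T   F   F   F
  3   T   T   F   F   F   F   F   F   T   T   T   F   F   F
  4   T   T   F   F   F   F   F   T   T   T   T   F   F   F
  5   T   T   F   T   T   F   F   T   T   T   T   T   T   T
  6   T   T   F   T   T   F   F   T   T   T   T   T   T   T

11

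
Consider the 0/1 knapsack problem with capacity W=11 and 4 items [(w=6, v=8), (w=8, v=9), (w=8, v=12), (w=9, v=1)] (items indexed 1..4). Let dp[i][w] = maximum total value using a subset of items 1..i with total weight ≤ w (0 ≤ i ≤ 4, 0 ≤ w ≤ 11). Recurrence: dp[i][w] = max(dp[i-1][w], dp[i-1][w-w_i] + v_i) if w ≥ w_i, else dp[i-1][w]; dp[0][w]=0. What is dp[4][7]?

8

i\w   0   1   2   3   4   5   6   7   8   9  10  11
  0   0   0   0   0   0   0   0   0   0   0   0   0
  1   0   0   0   0   0   0   8   8   8   8   8   8
  2   0   0   0   0   0   0   8   8   9   9   9   9
  3   0   0   0   0   0   0   8   8  12  12  12  12
  4   0   0   0   0   0   0   8   8  12  12  12  12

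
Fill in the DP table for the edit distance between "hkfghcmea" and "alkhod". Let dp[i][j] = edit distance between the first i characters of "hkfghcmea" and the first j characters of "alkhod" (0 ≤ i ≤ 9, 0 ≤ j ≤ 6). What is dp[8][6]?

   ''  a  l  k  h  o  d
''  0  1  2  3  4  5  6
 h  1  1  2  3  3  4  5
 k  2  2  2  2  3  4  5
 f  3  3  3  3  3  4  5
 g  4  4  4  4  4  4  5
 h  5  5  5  5  4  5  5
 c  6  6  6  6  5  5  6
 m  7  7  7  7  6  6  6
 e  8  8  8  8  7  7  7
 a  9  8  9  9  8  8  8

7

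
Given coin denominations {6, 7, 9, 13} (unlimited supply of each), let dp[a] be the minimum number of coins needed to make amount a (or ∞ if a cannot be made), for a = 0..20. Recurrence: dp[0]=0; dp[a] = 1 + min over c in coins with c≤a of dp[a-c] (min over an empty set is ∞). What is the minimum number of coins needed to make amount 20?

2

 a  0  1  2  3  4  5  6  7  8  9 10 11 12 13 14 15 16 17 18 19 20
dp  0  -  -  -  -  -  1  1  -  1  -  -  2  1  2  2  2  -  2  2  2
(- denotes ∞ / unreachable)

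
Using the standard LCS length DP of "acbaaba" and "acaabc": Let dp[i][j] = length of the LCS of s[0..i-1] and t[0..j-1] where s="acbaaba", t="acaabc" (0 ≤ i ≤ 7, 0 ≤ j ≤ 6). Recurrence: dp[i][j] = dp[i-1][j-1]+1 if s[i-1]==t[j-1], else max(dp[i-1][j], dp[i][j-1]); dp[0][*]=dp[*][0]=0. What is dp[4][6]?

   ''  a  c  a  a  b  c
''  0  0  0  0  0  0  0
 a  0  1  1  1  1  1  1
 c  0  1  2  2  2  2  2
 b  0  1  2  2  2  3  3
 a  0  1  2  3  3  3  3
 a  0  1  2  3  4  4  4
 b  0  1  2  3  4  5  5
 a  0  1  2  3  4  5  5

3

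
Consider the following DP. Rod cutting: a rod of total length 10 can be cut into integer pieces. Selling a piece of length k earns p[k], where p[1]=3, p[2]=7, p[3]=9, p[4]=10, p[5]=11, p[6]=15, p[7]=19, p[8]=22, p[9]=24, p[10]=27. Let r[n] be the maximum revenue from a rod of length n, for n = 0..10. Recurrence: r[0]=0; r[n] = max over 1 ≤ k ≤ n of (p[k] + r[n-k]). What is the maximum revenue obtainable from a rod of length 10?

35

   n    0    1    2    3    4    5    6    7    8    9   10
r[n]    0    3    7   10   14   17   21   24   28   31   35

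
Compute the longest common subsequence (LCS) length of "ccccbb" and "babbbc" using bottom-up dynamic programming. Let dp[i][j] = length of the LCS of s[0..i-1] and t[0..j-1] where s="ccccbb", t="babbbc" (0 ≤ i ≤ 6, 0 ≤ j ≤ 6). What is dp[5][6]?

   ''  b  a  b  b  b  c
''  0  0  0  0  0  0  0
 c  0  0  0  0  0  0  1
 c  0  0  0  0  0  0  1
 c  0  0  0  0  0  0  1
 c  0  0  0  0  0  0  1
 b  0  1  1  1  1  1  1
 b  0  1  1  2  2  2  2

1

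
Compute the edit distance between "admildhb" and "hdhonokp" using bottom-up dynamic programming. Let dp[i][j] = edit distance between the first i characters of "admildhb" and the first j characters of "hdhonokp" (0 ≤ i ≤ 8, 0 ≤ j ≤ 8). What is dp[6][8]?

7

   ''  h  d  h  o  n  o  k  p
''  0  1  2  3  4  5  6  7  8
 a  1  1  2  3  4  5  6  7  8
 d  2  2  1  2  3  4  5  6  7
 m  3  3  2  2  3  4  5  6  7
 i  4  4  3  3  3  4  5  6  7
 l  5  5  4  4  4  4  5  6  7
 d  6  6  5  5  5  5  5  6  7
 h  7  6  6  5  6  6  6  6  7
 b  8  7  7  6  6  7  7  7  7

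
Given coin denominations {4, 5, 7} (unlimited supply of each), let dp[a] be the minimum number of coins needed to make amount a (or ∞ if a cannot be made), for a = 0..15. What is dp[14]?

 a  0  1  2  3  4  5  6  7  8  9 10 11 12 13 14 15
dp  0  -  -  -  1  1  -  1  2  2  2  2  2  3  2  3
(- denotes ∞ / unreachable)

2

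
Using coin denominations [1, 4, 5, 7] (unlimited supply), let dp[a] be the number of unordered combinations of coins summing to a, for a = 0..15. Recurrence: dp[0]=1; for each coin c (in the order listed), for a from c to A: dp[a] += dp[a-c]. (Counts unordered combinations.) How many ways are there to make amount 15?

after  coin     0     1     2     3     4     5     6     7     8     9    10    11    12    13    14    15
          1     1     1     1     1     1     1     1     1     1     1     1     1     1     1     1     1
          4     1     1     1     1     2     2     2     2     3     3     3     3     4     4     4     4
          5     1     1     1     1     2     3     3     3     4     5     6     6     7     8     9    10
          7     1     1     1     1     2     3     3     4     5     6     7     8    10    11    13    15

15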